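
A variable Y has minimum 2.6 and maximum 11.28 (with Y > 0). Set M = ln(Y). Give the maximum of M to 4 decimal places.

ln(Y) is increasing on this domain, so max(M) comes from max(Y) = 11.28: max(M) = ln(11.28) ≈ 2.423.

max(M) = 2.423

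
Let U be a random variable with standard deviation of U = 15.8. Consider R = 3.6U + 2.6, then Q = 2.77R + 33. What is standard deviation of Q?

standard deviation of R = |3.6|·15.8 = 56.88.
standard deviation of Q = |2.77|·56.88 = 157.5576.

standard deviation of Q = 157.5576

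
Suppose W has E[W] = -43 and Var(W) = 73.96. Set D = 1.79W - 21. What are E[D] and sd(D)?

E[D] = -97.97, sd(D) = 15.394

D = 1.79W - 21 is linear with a = 1.79, b = -21.
E[D] = a·E[W] + b = 1.79·(-43) + (-21) = -97.97.
sd(W) = √73.96 = 8.6.
sd(D) = |a|·sd(W) = |1.79|·8.6 = 15.394.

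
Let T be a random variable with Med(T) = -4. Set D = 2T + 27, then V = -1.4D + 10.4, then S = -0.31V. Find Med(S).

Med(D) = 2·(-4) + 27 = 19.
Med(V) = (-1.4)·19 + 10.4 = -16.2.
Med(S) = (-0.31)·(-16.2) = 5.022.

Med(S) = 5.022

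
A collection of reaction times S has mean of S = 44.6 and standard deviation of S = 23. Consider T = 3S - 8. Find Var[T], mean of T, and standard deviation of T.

T = 3S - 8 is linear with a = 3, b = -8.
Var[S] = 23² = 529.
Var[T] = a²·Var[S] = 3²·529 = 4761 (the additive constant -8 does not affect variance).
mean of T = a·mean of S + b = 3·44.6 + (-8) = 125.8.
standard deviation of T = |a|·standard deviation of S = |3|·23 = 69.

Var[T] = 4761, mean of T = 125.8, standard deviation of T = 69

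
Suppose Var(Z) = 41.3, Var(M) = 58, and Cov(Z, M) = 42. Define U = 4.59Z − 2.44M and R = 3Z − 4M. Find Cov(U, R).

Cov(U, R) = 56.221

By bilinearity, Cov(U, R) = ac·Var(Z) + bd·Var(M) + (ad+bc)·Cov(Z, M), with a=4.59, b=-2.44, c=3, d=-4.
ac·Var(Z) = 4.59·3·41.3 = 568.701
bd·Var(M) = (-2.44)·(-4)·58 = 566.08
(ad+bc)·Cov(Z, M) = (-25.68)·42 = -1078.56
Cov(U, R) = 568.701 + 566.08 + (-1078.56) = 56.221.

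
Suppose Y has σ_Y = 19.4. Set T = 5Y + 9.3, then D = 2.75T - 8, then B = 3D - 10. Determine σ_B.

σ_B = 800.25

σ_T = |5|·19.4 = 97.
σ_D = |2.75|·97 = 266.75.
σ_B = |3|·266.75 = 800.25.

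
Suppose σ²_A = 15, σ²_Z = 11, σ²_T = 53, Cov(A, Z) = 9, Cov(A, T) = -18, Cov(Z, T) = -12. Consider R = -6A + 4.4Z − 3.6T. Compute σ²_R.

σ²_R = a²·σ²_A + b²·σ²_Z + c²·σ²_T + 2ab·Cov(A, Z) + 2ac·Cov(A, T) + 2bc·Cov(Z, T), with a = -6, b = 4.4, c = -3.6.
= 540 + 212.96 + 686.88 + (-475.2) + (-777.6) + 380.16
= 567.2.

σ²_R = 567.2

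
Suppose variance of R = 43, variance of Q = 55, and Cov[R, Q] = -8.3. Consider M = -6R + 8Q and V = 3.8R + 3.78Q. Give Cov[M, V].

By bilinearity, Cov[M, V] = ac·variance of R + bd·variance of Q + (ad+bc)·Cov[R, Q], with a=-6, b=8, c=3.8, d=3.78.
ac·variance of R = (-6)·3.8·43 = -980.4
bd·variance of Q = 8·3.78·55 = 1663.2
(ad+bc)·Cov[R, Q] = (7.72)·(-8.3) = -64.076
Cov[M, V] = -980.4 + 1663.2 + (-64.076) = 618.724.

Cov[M, V] = 618.724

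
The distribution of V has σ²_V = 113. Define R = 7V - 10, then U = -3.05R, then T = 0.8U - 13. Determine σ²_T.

σ²_R = 7²·113 = 5537.
σ²_U = (-3.05)²·5537 = 51507.9425.
σ²_T = 0.8²·51507.9425 = 32965.0832.

σ²_T = 32965.0832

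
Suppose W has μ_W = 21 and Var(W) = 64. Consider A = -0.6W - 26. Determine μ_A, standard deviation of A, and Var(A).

μ_A = -38.6, standard deviation of A = 4.8, Var(A) = 23.04

A = -0.6W - 26 is linear with a = -0.6, b = -26.
μ_A = a·μ_W + b = (-0.6)·21 + (-26) = -38.6.
standard deviation of W = √64 = 8.
standard deviation of A = |a|·standard deviation of W = |-0.6|·8 = 4.8.
Var(A) = a²·Var(W) = (-0.6)²·64 = 23.04 (the additive constant -26 does not affect variance).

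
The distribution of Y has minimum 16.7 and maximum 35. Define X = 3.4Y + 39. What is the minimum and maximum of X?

a = 3.4 > 0, so min(X) = a·min(Y)+b = 3.4·16.7 + 39 = 95.78 and max(X) = 3.4·35 + 39 = 158.

min(X) = 95.78, max(X) = 158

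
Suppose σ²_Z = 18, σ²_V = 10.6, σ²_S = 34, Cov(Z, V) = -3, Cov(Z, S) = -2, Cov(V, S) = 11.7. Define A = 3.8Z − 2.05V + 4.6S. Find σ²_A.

σ²_A = a²·σ²_Z + b²·σ²_V + c²·σ²_S + 2ab·Cov(Z, V) + 2ac·Cov(Z, S) + 2bc·Cov(V, S), with a = 3.8, b = -2.05, c = 4.6.
= 259.92 + 44.5465 + 719.44 + 46.74 + (-69.92) + (-220.662)
= 780.0645.

σ²_A = 780.0645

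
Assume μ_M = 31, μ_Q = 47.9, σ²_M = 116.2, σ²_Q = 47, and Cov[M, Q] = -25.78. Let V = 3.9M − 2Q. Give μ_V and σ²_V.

μ_V = 25.1, σ²_V = 2357.57

μ_V = 3.9·μ_M + (-2)·μ_Q = 3.9·31 + (-2)·47.9 = 25.1.
σ²_V = a²·σ²_M + b²·σ²_Q + 2ab·Cov[M, Q] with a = 3.9, b = -2.
= 3.9²·116.2 + (-2)²·47 + 2·3.9·(-2)·(-25.78)
= 1767.402 + 188 + 402.168 = 2357.57.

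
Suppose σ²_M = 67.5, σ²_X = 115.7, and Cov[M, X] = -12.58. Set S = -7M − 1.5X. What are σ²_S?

σ²_S = 3303.645

σ²_S = a²·σ²_M + b²·σ²_X + 2ab·Cov[M, X] with a = -7, b = -1.5.
= (-7)²·67.5 + (-1.5)²·115.7 + 2·(-7)·(-1.5)·(-12.58)
= 3307.5 + 260.325 + (-264.18) = 3303.645.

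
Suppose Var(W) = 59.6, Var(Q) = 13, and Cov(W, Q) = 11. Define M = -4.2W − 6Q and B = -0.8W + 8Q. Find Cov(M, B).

By bilinearity, Cov(M, B) = ac·Var(W) + bd·Var(Q) + (ad+bc)·Cov(W, Q), with a=-4.2, b=-6, c=-0.8, d=8.
ac·Var(W) = (-4.2)·(-0.8)·59.6 = 200.256
bd·Var(Q) = (-6)·8·13 = -624
(ad+bc)·Cov(W, Q) = (-28.8)·11 = -316.8
Cov(M, B) = 200.256 + (-624) + (-316.8) = -740.544.

Cov(M, B) = -740.544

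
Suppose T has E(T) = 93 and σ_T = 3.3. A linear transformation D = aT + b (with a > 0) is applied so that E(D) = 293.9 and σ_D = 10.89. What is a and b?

σ_D = a·σ_T (a > 0), so a = 10.89/3.3 = 3.3.
E(D) = a·E(T) + b, so b = 293.9 − 3.3·93 = -13.

a = 3.3, b = -13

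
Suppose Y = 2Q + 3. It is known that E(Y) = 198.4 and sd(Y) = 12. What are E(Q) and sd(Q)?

E(Q) = 97.7, sd(Q) = 6

From Y = 2Q + 3: E(Y) = a·E(Q) + b, so E(Q) = (E(Y) − b)/a = (198.4 − 3)/2 = 97.7.
sd(Y) = |a|·sd(Q), so sd(Q) = 12/|2| = 6.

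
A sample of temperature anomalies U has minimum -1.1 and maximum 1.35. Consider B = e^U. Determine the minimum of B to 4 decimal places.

min(B) = 0.3329

e^U is increasing on this domain, so min(B) comes from min(U) = -1.1: min(B) = exp(-1.1) ≈ 0.3329.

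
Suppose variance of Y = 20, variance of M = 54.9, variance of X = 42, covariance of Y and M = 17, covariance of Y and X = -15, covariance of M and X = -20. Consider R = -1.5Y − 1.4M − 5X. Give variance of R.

variance of R = 769.004

variance of R = a²·variance of Y + b²·variance of M + c²·variance of X + 2ab·covariance of Y and M + 2ac·covariance of Y and X + 2bc·covariance of M and X, with a = -1.5, b = -1.4, c = -5.
= 45 + 107.604 + 1050 + 71.4 + (-225) + (-280)
= 769.004.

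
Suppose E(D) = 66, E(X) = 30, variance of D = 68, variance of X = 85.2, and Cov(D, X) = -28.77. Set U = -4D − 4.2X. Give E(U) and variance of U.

E(U) = (-4)·E(D) + (-4.2)·E(X) = (-4)·66 + (-4.2)·30 = -390.
variance of U = a²·variance of D + b²·variance of X + 2ab·Cov(D, X) with a = -4, b = -4.2.
= (-4)²·68 + (-4.2)²·85.2 + 2·(-4)·(-4.2)·(-28.77)
= 1088 + 1502.928 + (-966.672) = 1624.256.

E(U) = -390, variance of U = 1624.256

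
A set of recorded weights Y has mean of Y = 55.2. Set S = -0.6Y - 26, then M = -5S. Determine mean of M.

mean of M = 295.6

mean of S = (-0.6)·55.2 + (-26) = -59.12.
mean of M = (-5)·(-59.12) = 295.6.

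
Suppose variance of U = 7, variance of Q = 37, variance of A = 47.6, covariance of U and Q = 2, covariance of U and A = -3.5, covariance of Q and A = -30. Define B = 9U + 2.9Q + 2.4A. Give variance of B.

variance of B = 687.946

variance of B = a²·variance of U + b²·variance of Q + c²·variance of A + 2ab·covariance of U and Q + 2ac·covariance of U and A + 2bc·covariance of Q and A, with a = 9, b = 2.9, c = 2.4.
= 567 + 311.17 + 274.176 + 104.4 + (-151.2) + (-417.6)
= 687.946.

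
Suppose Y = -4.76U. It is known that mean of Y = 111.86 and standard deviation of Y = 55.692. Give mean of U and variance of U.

From Y = -4.76U: mean of Y = a·mean of U + b, so mean of U = (mean of Y − b)/a = (111.86 − 0)/(-4.76) = -23.5.
variance of Y = 55.692² = 3101.598864.
variance of Y = a²·variance of U, so variance of U = 3101.598864/(-4.76)² = 136.89.

mean of U = -23.5, variance of U = 136.89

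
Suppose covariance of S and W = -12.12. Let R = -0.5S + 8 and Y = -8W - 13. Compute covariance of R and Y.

covariance of R and Y = -48.48

covariance of R and Y = a·c·covariance of S and W = (-0.5)·(-8)·(-12.12) = -48.48. Additive constants drop out.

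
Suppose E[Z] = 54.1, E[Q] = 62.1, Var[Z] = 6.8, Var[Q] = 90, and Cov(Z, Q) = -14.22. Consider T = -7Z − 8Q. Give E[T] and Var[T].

E[T] = (-7)·E[Z] + (-8)·E[Q] = (-7)·54.1 + (-8)·62.1 = -875.5.
Var[T] = a²·Var[Z] + b²·Var[Q] + 2ab·Cov(Z, Q) with a = -7, b = -8.
= (-7)²·6.8 + (-8)²·90 + 2·(-7)·(-8)·(-14.22)
= 333.2 + 5760 + (-1592.64) = 4500.56.

E[T] = -875.5, Var[T] = 4500.56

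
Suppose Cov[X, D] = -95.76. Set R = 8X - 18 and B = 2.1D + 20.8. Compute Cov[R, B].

Cov[R, B] = a·c·Cov[X, D] = 8·2.1·(-95.76) = -1608.768. Additive constants drop out.

Cov[R, B] = -1608.768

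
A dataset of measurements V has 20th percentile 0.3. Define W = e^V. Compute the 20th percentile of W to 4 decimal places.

e^V is increasing, so P_{20}(W) = g(P_{20}(V)) ≈ 1.3499.

20th percentile of W = 1.3499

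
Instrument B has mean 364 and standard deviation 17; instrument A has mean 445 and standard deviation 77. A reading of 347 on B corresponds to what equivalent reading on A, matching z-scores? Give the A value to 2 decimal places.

A = 368.00

z = (347 − 364)/17 = -1.
A = 445 + z·77 = 445 + (347 − 364)·77/17 = 368.00.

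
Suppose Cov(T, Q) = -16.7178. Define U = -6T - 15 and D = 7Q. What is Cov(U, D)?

Cov(U, D) = 702.1476

Cov(U, D) = a·c·Cov(T, Q) = (-6)·7·(-16.7178) = 702.1476. Additive constants drop out.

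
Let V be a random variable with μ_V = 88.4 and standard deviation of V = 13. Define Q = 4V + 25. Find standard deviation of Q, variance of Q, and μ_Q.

Q = 4V + 25 is linear with a = 4, b = 25.
standard deviation of Q = |a|·standard deviation of V = |4|·13 = 52.
variance of V = 13² = 169.
variance of Q = a²·variance of V = 4²·169 = 2704 (the additive constant 25 does not affect variance).
μ_Q = a·μ_V + b = 4·88.4 + 25 = 378.6.

standard deviation of Q = 52, variance of Q = 2704, μ_Q = 378.6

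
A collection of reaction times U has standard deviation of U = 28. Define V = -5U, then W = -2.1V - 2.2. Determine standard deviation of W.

standard deviation of W = 294

standard deviation of V = |-5|·28 = 140.
standard deviation of W = |-2.1|·140 = 294.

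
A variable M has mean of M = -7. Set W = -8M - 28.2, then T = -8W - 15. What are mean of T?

mean of T = -237.4

mean of W = (-8)·(-7) + (-28.2) = 27.8.
mean of T = (-8)·27.8 + (-15) = -237.4.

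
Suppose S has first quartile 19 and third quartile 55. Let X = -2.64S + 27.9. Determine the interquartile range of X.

IQR(X) = 95.04

IQR of S = Q3 − Q1 = 55 − 19 = 36.
Under X = aS + b, IQR(X) = |a|·IQR(S) = |-2.64|·36 = 95.04 (shifts cancel; spread scales by |a|).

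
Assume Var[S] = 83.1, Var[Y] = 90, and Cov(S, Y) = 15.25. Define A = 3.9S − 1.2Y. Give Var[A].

Var[A] = 1250.811

Var[A] = a²·Var[S] + b²·Var[Y] + 2ab·Cov(S, Y) with a = 3.9, b = -1.2.
= 3.9²·83.1 + (-1.2)²·90 + 2·3.9·(-1.2)·15.25
= 1263.951 + 129.6 + (-142.74) = 1250.811.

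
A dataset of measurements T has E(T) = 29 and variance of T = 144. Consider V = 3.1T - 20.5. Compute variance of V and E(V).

variance of V = 1383.84, E(V) = 69.4

V = 3.1T - 20.5 is linear with a = 3.1, b = -20.5.
variance of V = a²·variance of T = 3.1²·144 = 1383.84 (the additive constant -20.5 does not affect variance).
E(V) = a·E(T) + b = 3.1·29 + (-20.5) = 69.4.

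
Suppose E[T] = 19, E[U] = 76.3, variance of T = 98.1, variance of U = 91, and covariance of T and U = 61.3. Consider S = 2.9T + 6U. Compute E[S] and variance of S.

E[S] = 512.9, variance of S = 6234.261

E[S] = 2.9·E[T] + 6·E[U] = 2.9·19 + 6·76.3 = 512.9.
variance of S = a²·variance of T + b²·variance of U + 2ab·covariance of T and U with a = 2.9, b = 6.
= 2.9²·98.1 + 6²·91 + 2·2.9·6·61.3
= 825.021 + 3276 + 2133.24 = 6234.261.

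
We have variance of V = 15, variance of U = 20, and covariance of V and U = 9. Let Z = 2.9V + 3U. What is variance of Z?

variance of Z = 462.75

variance of Z = a²·variance of V + b²·variance of U + 2ab·covariance of V and U with a = 2.9, b = 3.
= 2.9²·15 + 3²·20 + 2·2.9·3·9
= 126.15 + 180 + 156.6 = 462.75.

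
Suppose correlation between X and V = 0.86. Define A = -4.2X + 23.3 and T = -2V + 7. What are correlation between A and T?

correlation between A and T = 0.86

Linear rescalings preserve correlation up to sign; here the slopes -4.2 and -2 have the same sign, so correlation between A and T = correlation between X and V = 0.86.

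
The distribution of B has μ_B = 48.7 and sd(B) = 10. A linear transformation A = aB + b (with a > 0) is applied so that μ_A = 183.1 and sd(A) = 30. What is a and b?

a = 3, b = 37

sd(A) = a·sd(B) (a > 0), so a = 30/10 = 3.
μ_A = a·μ_B + b, so b = 183.1 − 3·48.7 = 37.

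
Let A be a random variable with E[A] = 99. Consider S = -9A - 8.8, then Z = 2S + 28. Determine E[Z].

E[S] = (-9)·99 + (-8.8) = -899.8.
E[Z] = 2·(-899.8) + 28 = -1771.6.

E[Z] = -1771.6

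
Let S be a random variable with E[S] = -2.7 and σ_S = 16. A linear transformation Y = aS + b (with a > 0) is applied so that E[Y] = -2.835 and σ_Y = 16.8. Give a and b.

a = 1.05, b = 0

σ_Y = a·σ_S (a > 0), so a = 16.8/16 = 1.05.
E[Y] = a·E[S] + b, so b = -2.835 − 1.05·(-2.7) = 0.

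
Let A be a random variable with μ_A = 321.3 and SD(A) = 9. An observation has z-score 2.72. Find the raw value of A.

A = μ_A + z·SD(A) = 321.3 + 2.72·9 = 345.78.

A = 345.78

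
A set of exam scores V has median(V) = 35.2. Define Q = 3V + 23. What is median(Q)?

median(Q) = 128.6

A linear map preserves order up to sign, so median(Q) = a·median(V) + b = 3·35.2 + 23 = 128.6.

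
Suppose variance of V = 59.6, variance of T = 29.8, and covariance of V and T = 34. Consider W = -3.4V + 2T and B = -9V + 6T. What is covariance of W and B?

By bilinearity, covariance of W and B = ac·variance of V + bd·variance of T + (ad+bc)·covariance of V and T, with a=-3.4, b=2, c=-9, d=6.
ac·variance of V = (-3.4)·(-9)·59.6 = 1823.76
bd·variance of T = 2·6·29.8 = 357.6
(ad+bc)·covariance of V and T = (-38.4)·34 = -1305.6
covariance of W and B = 1823.76 + 357.6 + (-1305.6) = 875.76.

covariance of W and B = 875.76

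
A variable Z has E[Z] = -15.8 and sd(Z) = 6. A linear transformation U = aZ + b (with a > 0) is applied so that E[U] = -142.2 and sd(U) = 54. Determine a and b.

a = 9, b = 0

sd(U) = a·sd(Z) (a > 0), so a = 54/6 = 9.
E[U] = a·E[Z] + b, so b = -142.2 − 9·(-15.8) = 0.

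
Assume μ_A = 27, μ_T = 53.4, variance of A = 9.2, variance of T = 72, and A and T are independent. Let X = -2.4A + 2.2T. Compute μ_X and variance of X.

μ_X = 52.68, variance of X = 401.472

μ_X = (-2.4)·μ_A + 2.2·μ_T = (-2.4)·27 + 2.2·53.4 = 52.68.
variance of X = a²·variance of A + b²·variance of T + 2ab·Cov(A, T) with a = -2.4, b = 2.2.
Independence gives Cov(A, T) = 0.
= (-2.4)²·9.2 + 2.2²·72 + 2·(-2.4)·2.2·0
= 52.992 + 348.48 + 0 = 401.472.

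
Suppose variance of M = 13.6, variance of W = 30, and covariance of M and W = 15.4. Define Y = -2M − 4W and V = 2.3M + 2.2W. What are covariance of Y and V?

covariance of Y and V = -536

By bilinearity, covariance of Y and V = ac·variance of M + bd·variance of W + (ad+bc)·covariance of M and W, with a=-2, b=-4, c=2.3, d=2.2.
ac·variance of M = (-2)·2.3·13.6 = -62.56
bd·variance of W = (-4)·2.2·30 = -264
(ad+bc)·covariance of M and W = (-13.6)·15.4 = -209.44
covariance of Y and V = -62.56 + (-264) + (-209.44) = -536.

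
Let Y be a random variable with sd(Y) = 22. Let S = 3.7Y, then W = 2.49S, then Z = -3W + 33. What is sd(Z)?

sd(Z) = 608.058

sd(S) = |3.7|·22 = 81.4.
sd(W) = |2.49|·81.4 = 202.686.
sd(Z) = |-3|·202.686 = 608.058.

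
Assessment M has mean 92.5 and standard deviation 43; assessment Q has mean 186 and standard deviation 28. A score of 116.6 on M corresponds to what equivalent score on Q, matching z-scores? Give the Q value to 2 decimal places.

Q = 201.69

z = (116.6 − 92.5)/43 ≈ 0.5605.
Q = 186 + z·28 = 186 + (116.6 − 92.5)·28/43 ≈ 201.69.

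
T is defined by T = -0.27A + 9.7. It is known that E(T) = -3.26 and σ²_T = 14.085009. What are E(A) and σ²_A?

E(A) = 48, σ²_A = 193.21

From T = -0.27A + 9.7: E(T) = a·E(A) + b, so E(A) = (E(T) − b)/a = (-3.26 − 9.7)/(-0.27) = 48.
σ²_T = a²·σ²_A, so σ²_A = 14.085009/(-0.27)² = 193.21.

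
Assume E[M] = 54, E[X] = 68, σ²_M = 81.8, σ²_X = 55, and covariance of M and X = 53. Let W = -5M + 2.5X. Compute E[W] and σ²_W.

E[W] = (-5)·E[M] + 2.5·E[X] = (-5)·54 + 2.5·68 = -100.
σ²_W = a²·σ²_M + b²·σ²_X + 2ab·covariance of M and X with a = -5, b = 2.5.
= (-5)²·81.8 + 2.5²·55 + 2·(-5)·2.5·53
= 2045 + 343.75 + (-1325) = 1063.75.

E[W] = -100, σ²_W = 1063.75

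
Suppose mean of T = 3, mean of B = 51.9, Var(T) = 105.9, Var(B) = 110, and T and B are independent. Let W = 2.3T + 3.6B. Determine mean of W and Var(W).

mean of W = 193.74, Var(W) = 1985.811

mean of W = 2.3·mean of T + 3.6·mean of B = 2.3·3 + 3.6·51.9 = 193.74.
Var(W) = a²·Var(T) + b²·Var(B) + 2ab·Cov(T, B) with a = 2.3, b = 3.6.
Independence gives Cov(T, B) = 0.
= 2.3²·105.9 + 3.6²·110 + 2·2.3·3.6·0
= 560.211 + 1425.6 + 0 = 1985.811.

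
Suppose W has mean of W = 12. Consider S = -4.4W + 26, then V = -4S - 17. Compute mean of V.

mean of S = (-4.4)·12 + 26 = -26.8.
mean of V = (-4)·(-26.8) + (-17) = 90.2.

mean of V = 90.2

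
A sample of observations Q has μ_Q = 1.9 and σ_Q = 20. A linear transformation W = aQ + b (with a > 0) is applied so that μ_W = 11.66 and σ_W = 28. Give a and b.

σ_W = a·σ_Q (a > 0), so a = 28/20 = 1.4.
μ_W = a·μ_Q + b, so b = 11.66 − 1.4·1.9 = 9.

a = 1.4, b = 9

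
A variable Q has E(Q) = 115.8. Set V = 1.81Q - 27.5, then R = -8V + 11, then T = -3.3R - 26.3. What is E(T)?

E(T) = 4744.7872

E(V) = 1.81·115.8 + (-27.5) = 182.098.
E(R) = (-8)·182.098 + 11 = -1445.784.
E(T) = (-3.3)·(-1445.784) + (-26.3) = 4744.7872.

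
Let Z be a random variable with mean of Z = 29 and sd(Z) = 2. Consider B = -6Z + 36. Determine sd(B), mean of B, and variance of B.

B = -6Z + 36 is linear with a = -6, b = 36.
sd(B) = |a|·sd(Z) = |-6|·2 = 12.
mean of B = a·mean of Z + b = (-6)·29 + 36 = -138.
variance of Z = 2² = 4.
variance of B = a²·variance of Z = (-6)²·4 = 144 (the additive constant 36 does not affect variance).

sd(B) = 12, mean of B = -138, variance of B = 144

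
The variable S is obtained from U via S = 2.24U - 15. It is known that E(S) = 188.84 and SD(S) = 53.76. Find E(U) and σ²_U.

From S = 2.24U - 15: E(S) = a·E(U) + b, so E(U) = (E(S) − b)/a = (188.84 − (-15))/2.24 = 91.
σ²_S = 53.76² = 2890.1376.
σ²_S = a²·σ²_U, so σ²_U = 2890.1376/2.24² = 576.

E(U) = 91, σ²_U = 576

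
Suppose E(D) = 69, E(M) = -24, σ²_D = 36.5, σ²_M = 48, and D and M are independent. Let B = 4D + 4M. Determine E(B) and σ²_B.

E(B) = 4·E(D) + 4·E(M) = 4·69 + 4·(-24) = 180.
σ²_B = a²·σ²_D + b²·σ²_M + 2ab·covariance of D and M with a = 4, b = 4.
Independence gives covariance of D and M = 0.
= 4²·36.5 + 4²·48 + 2·4·4·0
= 584 + 768 + 0 = 1352.

E(B) = 180, σ²_B = 1352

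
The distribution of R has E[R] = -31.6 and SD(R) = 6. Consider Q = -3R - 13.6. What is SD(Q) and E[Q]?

SD(Q) = 18, E[Q] = 81.2

Q = -3R - 13.6 is linear with a = -3, b = -13.6.
SD(Q) = |a|·SD(R) = |-3|·6 = 18.
E[Q] = a·E[R] + b = (-3)·(-31.6) + (-13.6) = 81.2.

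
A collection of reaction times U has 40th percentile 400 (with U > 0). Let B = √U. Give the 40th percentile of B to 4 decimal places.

√U is increasing, so P_{40}(B) = g(P_{40}(U)) = 20.

40th percentile of B = 20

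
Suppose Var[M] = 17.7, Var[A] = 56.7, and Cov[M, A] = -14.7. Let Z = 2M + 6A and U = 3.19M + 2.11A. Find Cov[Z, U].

By bilinearity, Cov[Z, U] = ac·Var[M] + bd·Var[A] + (ad+bc)·Cov[M, A], with a=2, b=6, c=3.19, d=2.11.
ac·Var[M] = 2·3.19·17.7 = 112.926
bd·Var[A] = 6·2.11·56.7 = 717.822
(ad+bc)·Cov[M, A] = (23.36)·(-14.7) = -343.392
Cov[Z, U] = 112.926 + 717.822 + (-343.392) = 487.356.

Cov[Z, U] = 487.356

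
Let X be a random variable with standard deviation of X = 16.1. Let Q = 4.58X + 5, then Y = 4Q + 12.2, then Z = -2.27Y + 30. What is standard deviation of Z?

standard deviation of Z = 669.54104

standard deviation of Q = |4.58|·16.1 = 73.738.
standard deviation of Y = |4|·73.738 = 294.952.
standard deviation of Z = |-2.27|·294.952 = 669.54104.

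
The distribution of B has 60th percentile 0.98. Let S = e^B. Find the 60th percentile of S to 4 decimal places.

60th percentile of S = 2.6645

e^B is increasing, so P_{60}(S) = g(P_{60}(B)) ≈ 2.6645.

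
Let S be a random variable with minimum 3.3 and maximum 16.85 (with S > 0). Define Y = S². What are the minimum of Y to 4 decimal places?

min(Y) = 10.89

S² is increasing on this domain, so min(Y) comes from min(S) = 3.3: min(Y) = square(3.3) = 10.89.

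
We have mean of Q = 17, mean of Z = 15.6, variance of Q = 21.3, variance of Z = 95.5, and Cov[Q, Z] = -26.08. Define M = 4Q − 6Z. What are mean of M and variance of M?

mean of M = 4·mean of Q + (-6)·mean of Z = 4·17 + (-6)·15.6 = -25.6.
variance of M = a²·variance of Q + b²·variance of Z + 2ab·Cov[Q, Z] with a = 4, b = -6.
= 4²·21.3 + (-6)²·95.5 + 2·4·(-6)·(-26.08)
= 340.8 + 3438 + 1251.84 = 5030.64.

mean of M = -25.6, variance of M = 5030.64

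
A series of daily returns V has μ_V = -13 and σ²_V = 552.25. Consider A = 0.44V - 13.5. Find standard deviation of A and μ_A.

A = 0.44V - 13.5 is linear with a = 0.44, b = -13.5.
standard deviation of V = √552.25 = 23.5.
standard deviation of A = |a|·standard deviation of V = |0.44|·23.5 = 10.34.
μ_A = a·μ_V + b = 0.44·(-13) + (-13.5) = -19.22.

standard deviation of A = 10.34, μ_A = -19.22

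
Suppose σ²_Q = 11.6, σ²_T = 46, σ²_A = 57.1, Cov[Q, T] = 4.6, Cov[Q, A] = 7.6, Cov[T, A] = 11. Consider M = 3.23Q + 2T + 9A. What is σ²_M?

σ²_M = 5827.41764

σ²_M = a²·σ²_Q + b²·σ²_T + c²·σ²_A + 2ab·Cov[Q, T] + 2ac·Cov[Q, A] + 2bc·Cov[T, A], with a = 3.23, b = 2, c = 9.
= 121.02164 + 184 + 4625.1 + 59.432 + 441.864 + 396
= 5827.41764.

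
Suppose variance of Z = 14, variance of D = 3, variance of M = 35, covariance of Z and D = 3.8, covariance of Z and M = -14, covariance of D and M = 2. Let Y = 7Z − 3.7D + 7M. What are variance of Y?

variance of Y = 769.63

variance of Y = a²·variance of Z + b²·variance of D + c²·variance of M + 2ab·covariance of Z and D + 2ac·covariance of Z and M + 2bc·covariance of D and M, with a = 7, b = -3.7, c = 7.
= 686 + 41.07 + 1715 + (-196.84) + (-1372) + (-103.6)
= 769.63.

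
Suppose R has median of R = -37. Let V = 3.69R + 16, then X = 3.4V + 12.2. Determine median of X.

median of X = -397.602

median of V = 3.69·(-37) + 16 = -120.53.
median of X = 3.4·(-120.53) + 12.2 = -397.602.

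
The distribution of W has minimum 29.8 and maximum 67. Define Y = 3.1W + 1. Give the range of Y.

Range of W = 67 − 29.8 = 37.2.
Range(Y) = |a|·Range(W) = |3.1|·37.2 = 115.32.

Range(Y) = 115.32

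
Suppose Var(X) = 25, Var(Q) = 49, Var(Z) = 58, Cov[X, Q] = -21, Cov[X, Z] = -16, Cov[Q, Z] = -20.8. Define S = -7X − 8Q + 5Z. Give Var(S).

Var(S) = a²·Var(X) + b²·Var(Q) + c²·Var(Z) + 2ab·Cov[X, Q] + 2ac·Cov[X, Z] + 2bc·Cov[Q, Z], with a = -7, b = -8, c = 5.
= 1225 + 3136 + 1450 + (-2352) + 1120 + 1664
= 6243.

Var(S) = 6243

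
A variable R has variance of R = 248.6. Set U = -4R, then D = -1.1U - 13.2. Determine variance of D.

variance of D = 4812.896

variance of U = (-4)²·248.6 = 3977.6.
variance of D = (-1.1)²·3977.6 = 4812.896.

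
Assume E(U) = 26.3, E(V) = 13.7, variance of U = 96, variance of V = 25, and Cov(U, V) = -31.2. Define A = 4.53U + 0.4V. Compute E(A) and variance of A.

E(A) = 124.619, variance of A = 1860.9376

E(A) = 4.53·E(U) + 0.4·E(V) = 4.53·26.3 + 0.4·13.7 = 124.619.
variance of A = a²·variance of U + b²·variance of V + 2ab·Cov(U, V) with a = 4.53, b = 0.4.
= 4.53²·96 + 0.4²·25 + 2·4.53·0.4·(-31.2)
= 1970.0064 + 4 + (-113.0688) = 1860.9376.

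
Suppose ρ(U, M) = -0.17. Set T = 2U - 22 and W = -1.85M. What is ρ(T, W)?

Linear rescalings preserve |correlation|; the slopes 2 and -1.85 have opposite signs, so the correlation flips sign: ρ(T, W) = −ρ(U, M) = 0.17.

ρ(T, W) = 0.17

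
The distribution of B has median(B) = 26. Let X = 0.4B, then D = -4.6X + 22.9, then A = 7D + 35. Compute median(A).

median(X) = 0.4·26 = 10.4.
median(D) = (-4.6)·10.4 + 22.9 = -24.94.
median(A) = 7·(-24.94) + 35 = -139.58.

median(A) = -139.58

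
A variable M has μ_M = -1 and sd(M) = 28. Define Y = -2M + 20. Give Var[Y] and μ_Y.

Var[Y] = 3136, μ_Y = 22

Y = -2M + 20 is linear with a = -2, b = 20.
Var[M] = 28² = 784.
Var[Y] = a²·Var[M] = (-2)²·784 = 3136 (the additive constant 20 does not affect variance).
μ_Y = a·μ_M + b = (-2)·(-1) + 20 = 22.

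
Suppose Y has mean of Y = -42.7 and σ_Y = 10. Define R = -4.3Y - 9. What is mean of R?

R = -4.3Y - 9 is linear with a = -4.3, b = -9.
mean of R = a·mean of Y + b = (-4.3)·(-42.7) + (-9) = 174.61.

mean of R = 174.61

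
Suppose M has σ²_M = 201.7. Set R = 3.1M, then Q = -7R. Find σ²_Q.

σ²_R = 3.1²·201.7 = 1938.337.
σ²_Q = (-7)²·1938.337 = 94978.513.

σ²_Q = 94978.513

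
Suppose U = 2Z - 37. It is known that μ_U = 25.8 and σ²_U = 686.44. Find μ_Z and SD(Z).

From U = 2Z - 37: μ_U = a·μ_Z + b, so μ_Z = (μ_U − b)/a = (25.8 − (-37))/2 = 31.4.
SD(U) = √686.44 = 26.2.
SD(U) = |a|·SD(Z), so SD(Z) = 26.2/|2| = 13.1.

μ_Z = 31.4, SD(Z) = 13.1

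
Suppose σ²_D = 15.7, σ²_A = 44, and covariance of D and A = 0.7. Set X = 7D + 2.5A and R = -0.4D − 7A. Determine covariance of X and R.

covariance of X and R = -848.96

By bilinearity, covariance of X and R = ac·σ²_D + bd·σ²_A + (ad+bc)·covariance of D and A, with a=7, b=2.5, c=-0.4, d=-7.
ac·σ²_D = 7·(-0.4)·15.7 = -43.96
bd·σ²_A = 2.5·(-7)·44 = -770
(ad+bc)·covariance of D and A = (-50)·0.7 = -35
covariance of X and R = -43.96 + (-770) + (-35) = -848.96.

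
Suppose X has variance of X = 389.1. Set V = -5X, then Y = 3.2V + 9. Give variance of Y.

variance of Y = 99609.6

variance of V = (-5)²·389.1 = 9727.5.
variance of Y = 3.2²·9727.5 = 99609.6.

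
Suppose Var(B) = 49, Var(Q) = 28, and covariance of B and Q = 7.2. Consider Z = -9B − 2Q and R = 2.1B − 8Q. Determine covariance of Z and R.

covariance of Z and R = 10.06

By bilinearity, covariance of Z and R = ac·Var(B) + bd·Var(Q) + (ad+bc)·covariance of B and Q, with a=-9, b=-2, c=2.1, d=-8.
ac·Var(B) = (-9)·2.1·49 = -926.1
bd·Var(Q) = (-2)·(-8)·28 = 448
(ad+bc)·covariance of B and Q = (67.8)·7.2 = 488.16
covariance of Z and R = -926.1 + 448 + 488.16 = 10.06.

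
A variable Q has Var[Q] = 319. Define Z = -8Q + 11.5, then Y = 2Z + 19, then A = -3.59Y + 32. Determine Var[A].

Var[A] = 1052493.7984

Var[Z] = (-8)²·319 = 20416.
Var[Y] = 2²·20416 = 81664.
Var[A] = (-3.59)²·81664 = 1052493.7984.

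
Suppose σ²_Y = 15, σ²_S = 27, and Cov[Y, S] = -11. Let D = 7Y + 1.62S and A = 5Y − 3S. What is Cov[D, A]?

Cov[D, A] = 535.68

By bilinearity, Cov[D, A] = ac·σ²_Y + bd·σ²_S + (ad+bc)·Cov[Y, S], with a=7, b=1.62, c=5, d=-3.
ac·σ²_Y = 7·5·15 = 525
bd·σ²_S = 1.62·(-3)·27 = -131.22
(ad+bc)·Cov[Y, S] = (-12.9)·(-11) = 141.9
Cov[D, A] = 525 + (-131.22) + 141.9 = 535.68.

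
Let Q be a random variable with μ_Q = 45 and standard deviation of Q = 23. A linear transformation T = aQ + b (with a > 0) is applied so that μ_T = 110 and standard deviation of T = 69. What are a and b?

standard deviation of T = a·standard deviation of Q (a > 0), so a = 69/23 = 3.
μ_T = a·μ_Q + b, so b = 110 − 3·45 = -25.

a = 3, b = -25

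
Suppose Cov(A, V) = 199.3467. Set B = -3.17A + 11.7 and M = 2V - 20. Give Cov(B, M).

Cov(B, M) = a·c·Cov(A, V) = (-3.17)·2·199.3467 = -1263.858078. Additive constants drop out.

Cov(B, M) = -1263.858078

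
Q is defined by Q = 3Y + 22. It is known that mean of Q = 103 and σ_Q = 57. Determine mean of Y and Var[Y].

From Q = 3Y + 22: mean of Q = a·mean of Y + b, so mean of Y = (mean of Q − b)/a = (103 − 22)/3 = 27.
Var[Q] = 57² = 3249.
Var[Q] = a²·Var[Y], so Var[Y] = 3249/3² = 361.

mean of Y = 27, Var[Y] = 361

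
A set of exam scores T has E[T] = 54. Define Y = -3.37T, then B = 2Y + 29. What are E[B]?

E[Y] = (-3.37)·54 = -181.98.
E[B] = 2·(-181.98) + 29 = -334.96.

E[B] = -334.96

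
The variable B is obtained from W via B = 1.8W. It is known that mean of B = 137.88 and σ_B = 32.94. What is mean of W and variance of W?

From B = 1.8W: mean of B = a·mean of W + b, so mean of W = (mean of B − b)/a = (137.88 − 0)/1.8 = 76.6.
variance of B = 32.94² = 1085.0436.
variance of B = a²·variance of W, so variance of W = 1085.0436/1.8² = 334.89.

mean of W = 76.6, variance of W = 334.89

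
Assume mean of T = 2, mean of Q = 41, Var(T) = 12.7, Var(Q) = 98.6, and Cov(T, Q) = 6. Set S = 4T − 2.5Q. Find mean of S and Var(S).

mean of S = -94.5, Var(S) = 699.45

mean of S = 4·mean of T + (-2.5)·mean of Q = 4·2 + (-2.5)·41 = -94.5.
Var(S) = a²·Var(T) + b²·Var(Q) + 2ab·Cov(T, Q) with a = 4, b = -2.5.
= 4²·12.7 + (-2.5)²·98.6 + 2·4·(-2.5)·6
= 203.2 + 616.25 + (-120) = 699.45.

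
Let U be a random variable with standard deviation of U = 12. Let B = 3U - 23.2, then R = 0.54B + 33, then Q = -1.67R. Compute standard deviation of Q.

standard deviation of Q = 32.4648

standard deviation of B = |3|·12 = 36.
standard deviation of R = |0.54|·36 = 19.44.
standard deviation of Q = |-1.67|·19.44 = 32.4648.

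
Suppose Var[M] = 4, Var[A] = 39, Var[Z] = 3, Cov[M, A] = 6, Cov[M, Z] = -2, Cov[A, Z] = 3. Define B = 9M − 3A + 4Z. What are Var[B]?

Var[B] = a²·Var[M] + b²·Var[A] + c²·Var[Z] + 2ab·Cov[M, A] + 2ac·Cov[M, Z] + 2bc·Cov[A, Z], with a = 9, b = -3, c = 4.
= 324 + 351 + 48 + (-324) + (-144) + (-72)
= 183.

Var[B] = 183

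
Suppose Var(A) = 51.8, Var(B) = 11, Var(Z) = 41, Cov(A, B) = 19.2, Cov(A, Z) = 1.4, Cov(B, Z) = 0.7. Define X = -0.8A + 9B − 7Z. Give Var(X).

Var(X) = 2584.152

Var(X) = a²·Var(A) + b²·Var(B) + c²·Var(Z) + 2ab·Cov(A, B) + 2ac·Cov(A, Z) + 2bc·Cov(B, Z), with a = -0.8, b = 9, c = -7.
= 33.152 + 891 + 2009 + (-276.48) + 15.68 + (-88.2)
= 2584.152.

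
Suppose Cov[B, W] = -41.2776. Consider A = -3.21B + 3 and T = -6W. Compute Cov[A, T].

Cov[A, T] = -795.006576

Cov[A, T] = a·c·Cov[B, W] = (-3.21)·(-6)·(-41.2776) = -795.006576. Additive constants drop out.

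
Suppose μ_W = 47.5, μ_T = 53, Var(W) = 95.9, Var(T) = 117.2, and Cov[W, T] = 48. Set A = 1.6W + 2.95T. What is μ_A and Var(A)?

μ_A = 1.6·μ_W + 2.95·μ_T = 1.6·47.5 + 2.95·53 = 232.35.
Var(A) = a²·Var(W) + b²·Var(T) + 2ab·Cov[W, T] with a = 1.6, b = 2.95.
= 1.6²·95.9 + 2.95²·117.2 + 2·1.6·2.95·48
= 245.504 + 1019.933 + 453.12 = 1718.557.

μ_A = 232.35, Var(A) = 1718.557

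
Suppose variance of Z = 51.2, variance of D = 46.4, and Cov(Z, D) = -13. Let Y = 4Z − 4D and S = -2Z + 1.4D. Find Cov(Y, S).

By bilinearity, Cov(Y, S) = ac·variance of Z + bd·variance of D + (ad+bc)·Cov(Z, D), with a=4, b=-4, c=-2, d=1.4.
ac·variance of Z = 4·(-2)·51.2 = -409.6
bd·variance of D = (-4)·1.4·46.4 = -259.84
(ad+bc)·Cov(Z, D) = (13.6)·(-13) = -176.8
Cov(Y, S) = -409.6 + (-259.84) + (-176.8) = -846.24.

Cov(Y, S) = -846.24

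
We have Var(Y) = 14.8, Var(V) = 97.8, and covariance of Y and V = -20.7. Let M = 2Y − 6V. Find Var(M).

Var(M) = 4076.8

Var(M) = a²·Var(Y) + b²·Var(V) + 2ab·covariance of Y and V with a = 2, b = -6.
= 2²·14.8 + (-6)²·97.8 + 2·2·(-6)·(-20.7)
= 59.2 + 3520.8 + 496.8 = 4076.8.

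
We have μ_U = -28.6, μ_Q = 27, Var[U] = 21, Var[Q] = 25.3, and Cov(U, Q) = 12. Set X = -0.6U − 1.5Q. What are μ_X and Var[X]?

μ_X = (-0.6)·μ_U + (-1.5)·μ_Q = (-0.6)·(-28.6) + (-1.5)·27 = -23.34.
Var[X] = a²·Var[U] + b²·Var[Q] + 2ab·Cov(U, Q) with a = -0.6, b = -1.5.
= (-0.6)²·21 + (-1.5)²·25.3 + 2·(-0.6)·(-1.5)·12
= 7.56 + 56.925 + 21.6 = 86.085.

μ_X = -23.34, Var[X] = 86.085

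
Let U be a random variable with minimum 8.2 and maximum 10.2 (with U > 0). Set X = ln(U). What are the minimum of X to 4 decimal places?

ln(U) is increasing on this domain, so min(X) comes from min(U) = 8.2: min(X) = ln(8.2) ≈ 2.1041.

min(X) = 2.1041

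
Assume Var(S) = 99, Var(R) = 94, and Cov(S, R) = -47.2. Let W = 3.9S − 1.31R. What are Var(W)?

Var(W) = a²·Var(S) + b²·Var(R) + 2ab·Cov(S, R) with a = 3.9, b = -1.31.
= 3.9²·99 + (-1.31)²·94 + 2·3.9·(-1.31)·(-47.2)
= 1505.79 + 161.3134 + 482.2896 = 2149.393.

Var(W) = 2149.393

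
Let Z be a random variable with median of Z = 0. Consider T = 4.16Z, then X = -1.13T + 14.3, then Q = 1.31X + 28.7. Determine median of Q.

median of T = 4.16·0 = 0.
median of X = (-1.13)·0 + 14.3 = 14.3.
median of Q = 1.31·14.3 + 28.7 = 47.433.

median of Q = 47.433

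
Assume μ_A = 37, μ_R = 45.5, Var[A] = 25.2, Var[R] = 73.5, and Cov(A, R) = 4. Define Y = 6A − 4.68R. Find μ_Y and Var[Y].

μ_Y = 6·μ_A + (-4.68)·μ_R = 6·37 + (-4.68)·45.5 = 9.06.
Var[Y] = a²·Var[A] + b²·Var[R] + 2ab·Cov(A, R) with a = 6, b = -4.68.
= 6²·25.2 + (-4.68)²·73.5 + 2·6·(-4.68)·4
= 907.2 + 1609.8264 + (-224.64) = 2292.3864.

μ_Y = 9.06, Var[Y] = 2292.3864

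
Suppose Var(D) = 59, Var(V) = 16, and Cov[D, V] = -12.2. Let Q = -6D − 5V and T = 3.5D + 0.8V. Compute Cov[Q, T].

Cov[Q, T] = -1030.94

By bilinearity, Cov[Q, T] = ac·Var(D) + bd·Var(V) + (ad+bc)·Cov[D, V], with a=-6, b=-5, c=3.5, d=0.8.
ac·Var(D) = (-6)·3.5·59 = -1239
bd·Var(V) = (-5)·0.8·16 = -64
(ad+bc)·Cov[D, V] = (-22.3)·(-12.2) = 272.06
Cov[Q, T] = -1239 + (-64) + 272.06 = -1030.94.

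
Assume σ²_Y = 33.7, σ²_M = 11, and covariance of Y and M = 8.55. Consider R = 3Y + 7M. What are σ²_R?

σ²_R = 1201.4

σ²_R = a²·σ²_Y + b²·σ²_M + 2ab·covariance of Y and M with a = 3, b = 7.
= 3²·33.7 + 7²·11 + 2·3·7·8.55
= 303.3 + 539 + 359.1 = 1201.4.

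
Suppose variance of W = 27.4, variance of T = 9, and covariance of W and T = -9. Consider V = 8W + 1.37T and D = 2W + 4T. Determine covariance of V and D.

covariance of V and D = 175.06

By bilinearity, covariance of V and D = ac·variance of W + bd·variance of T + (ad+bc)·covariance of W and T, with a=8, b=1.37, c=2, d=4.
ac·variance of W = 8·2·27.4 = 438.4
bd·variance of T = 1.37·4·9 = 49.32
(ad+bc)·covariance of W and T = (34.74)·(-9) = -312.66
covariance of V and D = 438.4 + 49.32 + (-312.66) = 175.06.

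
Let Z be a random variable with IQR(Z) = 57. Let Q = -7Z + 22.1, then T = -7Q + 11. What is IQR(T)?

IQR(Q) = |-7|·57 = 399.
IQR(T) = |-7|·399 = 2793.

IQR(T) = 2793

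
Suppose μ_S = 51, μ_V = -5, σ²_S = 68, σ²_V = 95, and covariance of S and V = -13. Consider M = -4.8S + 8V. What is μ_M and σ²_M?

μ_M = -284.8, σ²_M = 8645.12

μ_M = (-4.8)·μ_S + 8·μ_V = (-4.8)·51 + 8·(-5) = -284.8.
σ²_M = a²·σ²_S + b²·σ²_V + 2ab·covariance of S and V with a = -4.8, b = 8.
= (-4.8)²·68 + 8²·95 + 2·(-4.8)·8·(-13)
= 1566.72 + 6080 + 998.4 = 8645.12.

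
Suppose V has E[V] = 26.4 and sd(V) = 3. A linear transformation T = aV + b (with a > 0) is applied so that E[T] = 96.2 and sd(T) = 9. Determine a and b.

sd(T) = a·sd(V) (a > 0), so a = 9/3 = 3.
E[T] = a·E[V] + b, so b = 96.2 − 3·26.4 = 17.

a = 3, b = 17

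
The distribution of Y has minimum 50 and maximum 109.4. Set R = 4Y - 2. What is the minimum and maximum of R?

a = 4 > 0, so min(R) = a·min(Y)+b = 4·50 + (-2) = 198 and max(R) = 4·109.4 + (-2) = 435.6.

min(R) = 198, max(R) = 435.6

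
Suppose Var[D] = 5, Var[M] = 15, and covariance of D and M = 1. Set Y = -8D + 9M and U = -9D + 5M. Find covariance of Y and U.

covariance of Y and U = 914

By bilinearity, covariance of Y and U = ac·Var[D] + bd·Var[M] + (ad+bc)·covariance of D and M, with a=-8, b=9, c=-9, d=5.
ac·Var[D] = (-8)·(-9)·5 = 360
bd·Var[M] = 9·5·15 = 675
(ad+bc)·covariance of D and M = (-121)·1 = -121
covariance of Y and U = 360 + 675 + (-121) = 914.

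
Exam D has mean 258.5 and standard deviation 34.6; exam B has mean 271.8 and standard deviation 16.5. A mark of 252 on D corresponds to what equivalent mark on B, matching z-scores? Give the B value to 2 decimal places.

z = (252 − 258.5)/34.6 ≈ -0.1879.
B = 271.8 + z·16.5 = 271.8 + (252 − 258.5)·16.5/34.6 ≈ 268.70.

B = 268.70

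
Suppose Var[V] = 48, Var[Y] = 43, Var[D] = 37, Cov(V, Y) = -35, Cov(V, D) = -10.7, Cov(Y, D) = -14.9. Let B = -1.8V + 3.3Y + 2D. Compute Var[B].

Var[B] = 1067.95

Var[B] = a²·Var[V] + b²·Var[Y] + c²·Var[D] + 2ab·Cov(V, Y) + 2ac·Cov(V, D) + 2bc·Cov(Y, D), with a = -1.8, b = 3.3, c = 2.
= 155.52 + 468.27 + 148 + 415.8 + 77.04 + (-196.68)
= 1067.95.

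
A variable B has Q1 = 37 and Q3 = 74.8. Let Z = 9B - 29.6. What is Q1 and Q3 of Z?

a = 9 > 0: Q1(Z) = a·Q1(B)+b = 303.4, Q3(Z) = a·Q3(B)+b = 643.6.

Q1(Z) = 303.4, Q3(Z) = 643.6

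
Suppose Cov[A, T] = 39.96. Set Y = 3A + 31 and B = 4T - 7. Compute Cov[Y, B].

Cov[Y, B] = a·c·Cov[A, T] = 3·4·39.96 = 479.52. Additive constants drop out.

Cov[Y, B] = 479.52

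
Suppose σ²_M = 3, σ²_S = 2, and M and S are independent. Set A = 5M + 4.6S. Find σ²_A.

σ²_A = 117.32

σ²_A = a²·σ²_M + b²·σ²_S + 2ab·Cov(M, S) with a = 5, b = 4.6.
Independence gives Cov(M, S) = 0.
= 5²·3 + 4.6²·2 + 2·5·4.6·0
= 75 + 42.32 + 0 = 117.32.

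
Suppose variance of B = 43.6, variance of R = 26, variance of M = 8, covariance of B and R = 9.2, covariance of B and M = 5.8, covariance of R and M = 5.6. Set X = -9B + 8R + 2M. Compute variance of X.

variance of X = a²·variance of B + b²·variance of R + c²·variance of M + 2ab·covariance of B and R + 2ac·covariance of B and M + 2bc·covariance of R and M, with a = -9, b = 8, c = 2.
= 3531.6 + 1664 + 32 + (-1324.8) + (-208.8) + 179.2
= 3873.2.

variance of X = 3873.2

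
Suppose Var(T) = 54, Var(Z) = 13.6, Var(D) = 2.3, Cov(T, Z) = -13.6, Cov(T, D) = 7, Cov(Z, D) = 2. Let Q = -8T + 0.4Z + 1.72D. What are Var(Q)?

Var(Q) = a²·Var(T) + b²·Var(Z) + c²·Var(D) + 2ab·Cov(T, Z) + 2ac·Cov(T, D) + 2bc·Cov(Z, D), with a = -8, b = 0.4, c = 1.72.
= 3456 + 2.176 + 6.80432 + 87.04 + (-192.64) + 2.752
= 3362.13232.

Var(Q) = 3362.13232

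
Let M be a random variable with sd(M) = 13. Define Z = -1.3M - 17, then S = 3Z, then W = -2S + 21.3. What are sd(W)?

sd(W) = 101.4

sd(Z) = |-1.3|·13 = 16.9.
sd(S) = |3|·16.9 = 50.7.
sd(W) = |-2|·50.7 = 101.4.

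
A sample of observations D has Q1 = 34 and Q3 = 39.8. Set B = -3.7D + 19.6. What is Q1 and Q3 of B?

a = -3.7 < 0 reverses order: Q1(B) comes from Q3(D), Q3(B) from Q1(D).
Q1(B) = (-3.7)·39.8 + 19.6 = -127.66; Q3(B) = (-3.7)·34 + 19.6 = -106.2.

Q1(B) = -127.66, Q3(B) = -106.2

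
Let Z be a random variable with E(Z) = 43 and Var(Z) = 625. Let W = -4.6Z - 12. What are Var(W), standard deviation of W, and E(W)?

W = -4.6Z - 12 is linear with a = -4.6, b = -12.
Var(W) = a²·Var(Z) = (-4.6)²·625 = 13225 (the additive constant -12 does not affect variance).
standard deviation of Z = √625 = 25.
standard deviation of W = |a|·standard deviation of Z = |-4.6|·25 = 115.
E(W) = a·E(Z) + b = (-4.6)·43 + (-12) = -209.8.

Var(W) = 13225, standard deviation of W = 115, E(W) = -209.8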